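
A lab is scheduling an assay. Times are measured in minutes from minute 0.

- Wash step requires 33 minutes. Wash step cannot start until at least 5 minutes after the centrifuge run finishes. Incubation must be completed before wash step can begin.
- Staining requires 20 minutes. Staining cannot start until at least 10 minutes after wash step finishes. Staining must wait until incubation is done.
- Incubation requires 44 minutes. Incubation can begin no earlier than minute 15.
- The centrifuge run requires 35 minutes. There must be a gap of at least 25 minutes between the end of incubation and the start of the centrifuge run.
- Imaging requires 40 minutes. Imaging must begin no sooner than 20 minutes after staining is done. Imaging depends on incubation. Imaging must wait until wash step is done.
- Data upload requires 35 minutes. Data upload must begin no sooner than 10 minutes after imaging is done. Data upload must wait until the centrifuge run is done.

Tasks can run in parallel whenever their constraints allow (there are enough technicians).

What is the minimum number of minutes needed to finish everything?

292

After its own release at minute 15, incubation can start at minute 15 and finishes at minute 59.
The centrifuge run cannot begin until incubation (finishes minute 59, plus 25-minute gap → minute 84). It runs from minute 84 to 84 + 35 = minute 119.
Wash step cannot start until the centrifuge run (finishes minute 119, plus 5-minute gap → minute 124); incubation (finishes minute 59). The controlling bound is minute 124, so wash step finishes at 124 + 33 = minute 157.
For staining: wash step (finishes minute 157, plus 10-minute gap → minute 167); incubation (finishes minute 59). Taking the maximum gives a start of minute 167, and it finishes at 167 + 20 = minute 187.
Imaging cannot start until staining (finishes minute 187, plus 20-minute gap → minute 207); incubation (finishes minute 59); wash step (finishes minute 157). The controlling bound is minute 207, so imaging finishes at 207 + 40 = minute 247.
For data upload: imaging (finishes minute 247, plus 10-minute gap → minute 257); the centrifuge run (finishes minute 119). Taking the maximum gives a start of minute 257, and it finishes at 257 + 35 = minute 292.
All tasks are finished once the last one completes. Finish times: Incubation at 59, The centrifuge run at 119, Wash step at 157, Staining at 187, Imaging at 247, Data upload at 292. The latest is minute 292.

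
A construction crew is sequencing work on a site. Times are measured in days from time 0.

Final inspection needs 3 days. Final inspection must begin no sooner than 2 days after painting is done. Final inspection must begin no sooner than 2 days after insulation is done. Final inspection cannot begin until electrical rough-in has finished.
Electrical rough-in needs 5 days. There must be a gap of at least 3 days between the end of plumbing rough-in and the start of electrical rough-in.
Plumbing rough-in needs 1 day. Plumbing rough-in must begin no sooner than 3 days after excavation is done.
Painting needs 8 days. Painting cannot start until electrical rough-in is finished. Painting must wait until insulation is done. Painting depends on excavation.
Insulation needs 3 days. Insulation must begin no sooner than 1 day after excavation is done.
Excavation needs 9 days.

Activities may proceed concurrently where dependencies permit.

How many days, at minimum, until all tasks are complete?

34

Excavation can start immediately at day 0; it finishes at day 9.
After excavation (finishes day 9, plus 1-day gap → day 10), insulation can start at day 10 and finishes at day 13.
Plumbing rough-in cannot begin until excavation (finishes day 9, plus 3-day gap → day 12). It runs from day 12 to 12 + 1 = day 13.
Electrical rough-in cannot begin until plumbing rough-in (finishes day 13, plus 3-day gap → day 16). It runs from day 16 to 16 + 5 = day 21.
Painting needs all of electrical rough-in (finishes day 21); insulation (finishes day 13); excavation (finishes day 9). That puts its earliest start at day 21; it finishes at 21 + 8 = day 29.
For final inspection: painting (finishes day 29, plus 2-day gap → day 31); insulation (finishes day 13, plus 2-day gap → day 15); electrical rough-in (finishes day 21). Taking the maximum gives a start of day 31, and it finishes at 31 + 3 = day 34.
All tasks are finished once the last one completes. Finish times: Excavation at 9, Plumbing rough-in at 13, Electrical rough-in at 21, Insulation at 13, Painting at 29, Final inspection at 34. The latest is day 34.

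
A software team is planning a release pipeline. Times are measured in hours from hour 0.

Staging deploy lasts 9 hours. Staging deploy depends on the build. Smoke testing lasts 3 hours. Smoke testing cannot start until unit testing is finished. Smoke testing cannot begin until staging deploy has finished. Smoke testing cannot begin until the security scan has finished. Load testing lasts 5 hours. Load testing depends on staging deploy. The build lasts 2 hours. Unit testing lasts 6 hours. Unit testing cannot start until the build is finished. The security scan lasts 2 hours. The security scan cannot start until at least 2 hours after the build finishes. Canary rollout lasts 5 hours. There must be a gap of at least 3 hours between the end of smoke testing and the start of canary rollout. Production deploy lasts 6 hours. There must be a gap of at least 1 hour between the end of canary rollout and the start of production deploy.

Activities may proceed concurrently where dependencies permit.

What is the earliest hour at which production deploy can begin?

The build can start immediately at hour 0; it finishes at hour 2.
Staging deploy cannot begin until the build (finishes hour 2). It runs from hour 2 to 2 + 9 = hour 11.
The security scan waits on the build (finishes hour 2, plus 2-hour gap → hour 4), so it starts at hour 4 and finishes at 4 + 2 = hour 6.
Unit testing cannot begin until the build (finishes hour 2). It runs from hour 2 to 2 + 6 = hour 8.
Smoke testing has to wait for unit testing (finishes hour 8); staging deploy (finishes hour 11); the security scan (finishes hour 6). The latest of these is hour 11, so smoke testing runs hour 11 to 11 + 3 = hour 14.
Canary rollout cannot begin until smoke testing (finishes hour 14, plus 3-hour gap → hour 17). It runs from hour 17 to 17 + 5 = hour 22.
Production deploy waits on canary rollout (finishes hour 22, plus 1-hour gap → hour 23), so the earliest it can start is hour 23.

23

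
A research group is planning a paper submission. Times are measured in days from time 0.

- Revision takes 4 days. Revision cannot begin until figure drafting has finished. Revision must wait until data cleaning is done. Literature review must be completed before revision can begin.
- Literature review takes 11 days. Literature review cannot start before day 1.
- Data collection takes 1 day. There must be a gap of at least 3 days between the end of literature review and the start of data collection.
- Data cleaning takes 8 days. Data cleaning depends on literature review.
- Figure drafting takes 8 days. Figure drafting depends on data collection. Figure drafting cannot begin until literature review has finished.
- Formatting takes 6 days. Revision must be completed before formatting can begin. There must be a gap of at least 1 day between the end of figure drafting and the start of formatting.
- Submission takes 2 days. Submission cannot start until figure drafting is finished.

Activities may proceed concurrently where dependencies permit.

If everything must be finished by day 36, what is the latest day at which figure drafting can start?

Nothing follows formatting; the deadline of day 36 is its only limit. It must start by 36 − 6 = day 30.
Revision feeds into formatting (must start by day 30); so revision must finish by day 30 and therefore start by day 26.
Nothing follows submission; the deadline of day 36 is its only limit. It must start by 36 − 2 = day 34.
Figure drafting feeds revision (must start by day 26); formatting (must start by day 30, minus 1-day gap → day 29); submission (must start by day 34). Taking the minimum, figure drafting must finish by day 26 and start by 26 − 8 = day 18.

18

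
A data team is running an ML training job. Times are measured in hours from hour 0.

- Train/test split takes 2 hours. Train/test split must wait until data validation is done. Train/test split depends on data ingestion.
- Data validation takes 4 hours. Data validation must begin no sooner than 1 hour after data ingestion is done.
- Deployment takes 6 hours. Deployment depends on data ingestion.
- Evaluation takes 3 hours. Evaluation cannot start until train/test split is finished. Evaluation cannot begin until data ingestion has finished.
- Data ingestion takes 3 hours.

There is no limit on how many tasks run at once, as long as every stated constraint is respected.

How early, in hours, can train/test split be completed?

Nothing blocks data ingestion, so it runs from hour 0 to hour 3.
Data validation waits on data ingestion (finishes hour 3, plus 1-hour gap → hour 4), so it starts at hour 4 and finishes at 4 + 4 = hour 8.
For train/test split: data validation (finishes hour 8); data ingestion (finishes hour 3). Taking the maximum gives a start of hour 8, and it finishes at 8 + 2 = hour 10.

10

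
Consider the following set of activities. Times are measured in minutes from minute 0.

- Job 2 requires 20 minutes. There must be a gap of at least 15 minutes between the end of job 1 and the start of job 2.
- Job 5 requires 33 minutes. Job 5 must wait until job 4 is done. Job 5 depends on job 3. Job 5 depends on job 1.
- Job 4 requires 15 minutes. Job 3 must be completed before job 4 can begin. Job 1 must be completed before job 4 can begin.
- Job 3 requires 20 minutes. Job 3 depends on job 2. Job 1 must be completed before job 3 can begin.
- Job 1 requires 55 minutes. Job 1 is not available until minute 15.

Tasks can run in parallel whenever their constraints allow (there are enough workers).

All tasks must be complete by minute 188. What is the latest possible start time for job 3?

Nothing follows job 5; the deadline of minute 188 is its only limit. It must start by 188 − 33 = minute 155.
Job 4 must finish before job 5 (must start by minute 155). With a 15-minute duration, job 4 must start by 155 − 15 = minute 140.
For job 3: job 4 (must start by minute 140); job 5 (must start by minute 155). The most restrictive is minute 140; with a 20-minute duration, job 3 must start by minute 120.

120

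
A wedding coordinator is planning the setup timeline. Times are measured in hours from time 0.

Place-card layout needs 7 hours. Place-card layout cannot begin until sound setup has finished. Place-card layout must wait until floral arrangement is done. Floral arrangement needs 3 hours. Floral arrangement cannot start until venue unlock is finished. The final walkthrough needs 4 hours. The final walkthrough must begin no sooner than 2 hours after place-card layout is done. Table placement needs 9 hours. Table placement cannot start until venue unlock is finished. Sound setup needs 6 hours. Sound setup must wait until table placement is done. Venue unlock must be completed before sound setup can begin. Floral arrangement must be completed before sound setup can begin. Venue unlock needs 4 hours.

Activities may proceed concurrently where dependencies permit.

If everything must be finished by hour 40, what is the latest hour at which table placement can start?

12

Nothing follows the final walkthrough; the deadline of hour 40 is its only limit. It must start by 40 − 4 = hour 36.
Place-card layout feeds into the final walkthrough (must start by hour 36, minus 2-hour gap → hour 34); so place-card layout must finish by hour 34 and therefore start by hour 27.
Sound setup must finish before place-card layout (must start by hour 27). With a 6-hour duration, sound setup must start by 27 − 6 = hour 21.
Table placement feeds into sound setup (must start by hour 21); so table placement must finish by hour 21 and therefore start by hour 12.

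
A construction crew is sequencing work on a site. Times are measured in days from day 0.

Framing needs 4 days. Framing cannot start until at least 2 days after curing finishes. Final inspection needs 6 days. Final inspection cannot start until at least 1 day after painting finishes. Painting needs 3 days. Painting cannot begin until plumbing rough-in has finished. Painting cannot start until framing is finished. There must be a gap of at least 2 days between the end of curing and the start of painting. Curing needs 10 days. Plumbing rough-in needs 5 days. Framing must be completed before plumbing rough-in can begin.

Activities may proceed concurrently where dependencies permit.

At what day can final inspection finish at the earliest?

Curing has no prerequisites, so it starts at day 0 and finishes at day 10.
Framing waits on curing (finishes day 10, plus 2-day gap → day 12), so it starts at day 12 and finishes at 12 + 4 = day 16.
After framing (finishes day 16), plumbing rough-in can start at day 16 and finishes at day 21.
Painting has to wait for plumbing rough-in (finishes day 21); framing (finishes day 16); curing (finishes day 10, plus 2-day gap → day 12). The latest of these is day 21, so painting runs day 21 to 21 + 3 = day 24.
Final inspection cannot begin until painting (finishes day 24, plus 1-day gap → day 25). It runs from day 25 to 25 + 6 = day 31.

31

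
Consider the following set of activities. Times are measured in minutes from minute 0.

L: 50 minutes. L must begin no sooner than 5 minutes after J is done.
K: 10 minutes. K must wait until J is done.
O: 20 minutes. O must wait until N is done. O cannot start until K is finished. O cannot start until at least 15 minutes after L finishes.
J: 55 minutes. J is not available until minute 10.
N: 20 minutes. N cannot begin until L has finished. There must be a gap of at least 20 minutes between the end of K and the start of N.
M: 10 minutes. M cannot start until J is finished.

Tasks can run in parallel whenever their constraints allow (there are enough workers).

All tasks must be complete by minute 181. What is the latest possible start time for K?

111

O must finish by minute 181; it takes 20 minutes, so it must start by 181 − 20 = minute 161.
N has to be done before O (must start by minute 161). That means finishing by minute 161, i.e. starting by 161 − 20 = minute 141.
For K: N (must start by minute 141, minus 20-minute gap → minute 121); O (must start by minute 161). The most restrictive is minute 121; with a 10-minute duration, K must start by minute 111.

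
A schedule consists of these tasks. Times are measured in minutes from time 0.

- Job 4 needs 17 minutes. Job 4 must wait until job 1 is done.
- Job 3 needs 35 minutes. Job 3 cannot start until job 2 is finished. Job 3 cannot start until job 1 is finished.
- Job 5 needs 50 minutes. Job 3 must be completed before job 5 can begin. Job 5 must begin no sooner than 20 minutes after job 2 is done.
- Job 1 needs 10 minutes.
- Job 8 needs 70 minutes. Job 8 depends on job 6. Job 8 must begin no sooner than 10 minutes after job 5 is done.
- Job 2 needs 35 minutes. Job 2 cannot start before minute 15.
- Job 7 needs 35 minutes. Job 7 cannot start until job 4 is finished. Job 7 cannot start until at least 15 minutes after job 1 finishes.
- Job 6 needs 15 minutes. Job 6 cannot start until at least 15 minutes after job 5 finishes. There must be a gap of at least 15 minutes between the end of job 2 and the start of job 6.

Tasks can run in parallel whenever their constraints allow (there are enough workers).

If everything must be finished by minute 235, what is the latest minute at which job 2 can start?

Job 8 has no dependents, so it just needs to finish by minute 235. Starting by 235 − 70 = minute 165 achieves that.
Since job 8 (must start by minute 165) depends on it, job 6 must finish by minute 165. Backing off its 15-minute duration gives a latest start of minute 150.
Job 5 has several dependents: job 6 (must start by minute 150, minus 15-minute gap → minute 135); job 8 (must start by minute 165, minus 10-minute gap → minute 155). The earliest of those limits is minute 135, so job 5 must start by 135 − 50 = minute 85.
Job 3 feeds into job 5 (must start by minute 85); so job 3 must finish by minute 85 and therefore start by minute 50.
For job 2: job 3 (must start by minute 50); job 5 (must start by minute 85, minus 20-minute gap → minute 65); job 6 (must start by minute 150, minus 15-minute gap → minute 135). The most restrictive is minute 50; with a 35-minute duration, job 2 must start by minute 15.

15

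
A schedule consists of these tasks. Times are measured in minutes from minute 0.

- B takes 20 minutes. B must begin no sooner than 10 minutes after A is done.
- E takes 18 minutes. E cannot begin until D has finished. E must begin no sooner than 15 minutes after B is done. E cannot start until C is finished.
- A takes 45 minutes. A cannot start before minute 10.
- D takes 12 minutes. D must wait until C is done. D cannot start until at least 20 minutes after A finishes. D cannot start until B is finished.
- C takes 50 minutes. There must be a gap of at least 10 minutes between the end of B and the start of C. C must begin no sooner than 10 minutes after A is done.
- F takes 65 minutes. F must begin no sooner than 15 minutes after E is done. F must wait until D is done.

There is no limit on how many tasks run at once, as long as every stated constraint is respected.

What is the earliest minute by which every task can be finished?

255

After its own release at minute 10, A can start at minute 10 and finishes at minute 55.
B waits on A (finishes minute 55, plus 10-minute gap → minute 65), so it starts at minute 65 and finishes at 65 + 20 = minute 85.
For C: B (finishes minute 85, plus 10-minute gap → minute 95); A (finishes minute 55, plus 10-minute gap → minute 65). Taking the maximum gives a start of minute 95, and it finishes at 95 + 50 = minute 145.
D has to wait for C (finishes minute 145); A (finishes minute 55, plus 20-minute gap → minute 75); B (finishes minute 85). The latest of these is minute 145, so D runs minute 145 to 145 + 12 = minute 157.
E cannot start until D (finishes minute 157); B (finishes minute 85, plus 15-minute gap → minute 100); C (finishes minute 145). The controlling bound is minute 157, so E finishes at 157 + 18 = minute 175.
F cannot start until E (finishes minute 175, plus 15-minute gap → minute 190); D (finishes minute 157). The controlling bound is minute 190, so F finishes at 190 + 65 = minute 255.
All tasks are finished once the last one completes. Finish times: A at 55, B at 85, C at 145, D at 157, E at 175, F at 255. The latest is minute 255.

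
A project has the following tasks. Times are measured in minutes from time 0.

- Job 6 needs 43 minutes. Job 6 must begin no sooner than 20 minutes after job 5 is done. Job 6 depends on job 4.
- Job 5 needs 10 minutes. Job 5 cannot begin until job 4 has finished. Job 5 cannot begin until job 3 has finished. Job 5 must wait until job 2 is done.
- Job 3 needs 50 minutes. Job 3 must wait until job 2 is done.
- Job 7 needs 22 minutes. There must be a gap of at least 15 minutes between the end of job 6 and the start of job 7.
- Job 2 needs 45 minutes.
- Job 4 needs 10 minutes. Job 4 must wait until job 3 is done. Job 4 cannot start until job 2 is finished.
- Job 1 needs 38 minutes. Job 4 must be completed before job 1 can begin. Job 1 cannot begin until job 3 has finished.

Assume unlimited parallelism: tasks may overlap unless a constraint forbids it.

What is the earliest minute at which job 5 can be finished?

Nothing blocks job 2, so it runs from minute 0 to minute 45.
Job 3 waits on job 2 (finishes minute 45), so it starts at minute 45 and finishes at 45 + 50 = minute 95.
Job 4 cannot start until job 3 (finishes minute 95); job 2 (finishes minute 45). The controlling bound is minute 95, so job 4 finishes at 95 + 10 = minute 105.
For job 5: job 4 (finishes minute 105); job 3 (finishes minute 95); job 2 (finishes minute 45). Taking the maximum gives a start of minute 105, and it finishes at 105 + 10 = minute 115.

115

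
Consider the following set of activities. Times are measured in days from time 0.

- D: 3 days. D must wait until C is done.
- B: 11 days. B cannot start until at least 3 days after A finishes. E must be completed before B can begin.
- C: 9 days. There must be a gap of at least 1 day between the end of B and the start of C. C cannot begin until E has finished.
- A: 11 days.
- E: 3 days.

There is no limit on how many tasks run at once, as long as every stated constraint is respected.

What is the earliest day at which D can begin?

35

E has no prerequisites, so it starts at day 0 and finishes at day 3.
A can start immediately at day 0; it finishes at day 11.
B needs all of A (finishes day 11, plus 3-day gap → day 14); E (finishes day 3). That puts its earliest start at day 14; it finishes at 14 + 11 = day 25.
For C: B (finishes day 25, plus 1-day gap → day 26); E (finishes day 3). Taking the maximum gives a start of day 26, and it finishes at 26 + 9 = day 35.
D waits on C (finishes day 35), so the earliest it can start is day 35.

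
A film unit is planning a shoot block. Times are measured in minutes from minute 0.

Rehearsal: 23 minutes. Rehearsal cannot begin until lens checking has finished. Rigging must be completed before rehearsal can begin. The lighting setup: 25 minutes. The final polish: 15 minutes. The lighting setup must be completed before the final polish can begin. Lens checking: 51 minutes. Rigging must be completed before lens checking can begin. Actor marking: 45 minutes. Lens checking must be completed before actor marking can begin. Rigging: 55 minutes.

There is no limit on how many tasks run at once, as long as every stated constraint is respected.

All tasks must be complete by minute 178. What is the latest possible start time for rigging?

27

To finish by minute 178, actor marking (duration 45) must start no later than minute 133.
Nothing follows rehearsal; the deadline of minute 178 is its only limit. It must start by 178 − 23 = minute 155.
For lens checking: actor marking (must start by minute 133); rehearsal (must start by minute 155). The most restrictive is minute 133; with a 51-minute duration, lens checking must start by minute 82.
For rigging: lens checking (must start by minute 82); rehearsal (must start by minute 155). The most restrictive is minute 82; with a 55-minute duration, rigging must start by minute 27.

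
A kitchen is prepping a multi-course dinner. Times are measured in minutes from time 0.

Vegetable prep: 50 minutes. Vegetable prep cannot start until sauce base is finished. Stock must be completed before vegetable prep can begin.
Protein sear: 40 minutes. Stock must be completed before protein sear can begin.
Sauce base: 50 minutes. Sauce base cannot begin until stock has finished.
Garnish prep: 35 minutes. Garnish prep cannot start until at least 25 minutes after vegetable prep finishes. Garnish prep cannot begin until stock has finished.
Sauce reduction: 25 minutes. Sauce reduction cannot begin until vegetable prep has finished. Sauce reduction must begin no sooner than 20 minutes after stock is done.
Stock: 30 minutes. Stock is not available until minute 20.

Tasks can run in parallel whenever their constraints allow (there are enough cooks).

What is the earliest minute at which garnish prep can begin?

Stock waits on its own release at minute 20, so it starts at minute 20 and finishes at 20 + 30 = minute 50.
Sauce base cannot begin until stock (finishes minute 50). It runs from minute 50 to 50 + 50 = minute 100.
For vegetable prep: sauce base (finishes minute 100); stock (finishes minute 50). Taking the maximum gives a start of minute 100, and it finishes at 100 + 50 = minute 150.
Garnish prep waits on vegetable prep (finishes minute 150, plus 25-minute gap → minute 175); stock (finishes minute 50). The latest of these is minute 175, which is the earliest garnish prep can start.

175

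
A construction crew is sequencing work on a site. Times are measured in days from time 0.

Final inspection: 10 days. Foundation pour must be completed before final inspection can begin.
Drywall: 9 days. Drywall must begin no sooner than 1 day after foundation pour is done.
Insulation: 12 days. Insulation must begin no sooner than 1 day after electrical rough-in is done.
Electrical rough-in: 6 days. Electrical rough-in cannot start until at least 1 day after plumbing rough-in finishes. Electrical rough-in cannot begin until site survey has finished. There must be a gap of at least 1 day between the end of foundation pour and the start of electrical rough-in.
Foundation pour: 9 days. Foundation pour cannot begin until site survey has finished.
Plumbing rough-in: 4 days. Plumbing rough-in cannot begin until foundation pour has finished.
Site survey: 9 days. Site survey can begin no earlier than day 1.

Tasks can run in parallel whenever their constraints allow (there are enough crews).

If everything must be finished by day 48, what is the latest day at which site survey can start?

Insulation has no dependents, so it just needs to finish by day 48. Starting by 48 − 12 = day 36 achieves that.
Electrical rough-in must finish before insulation (must start by day 36, minus 1-day gap → day 35). With a 6-day duration, electrical rough-in must start by 35 − 6 = day 29.
Plumbing rough-in feeds into electrical rough-in (must start by day 29, minus 1-day gap → day 28); so plumbing rough-in must finish by day 28 and therefore start by day 24.
Nothing follows drywall; the deadline of day 48 is its only limit. It must start by 48 − 9 = day 39.
To finish by day 48, final inspection (duration 10) must start no later than day 38.
Foundation pour must finish in time for plumbing rough-in (must start by day 24); electrical rough-in (must start by day 29, minus 1-day gap → day 28); drywall (must start by day 39, minus 1-day gap → day 38); final inspection (must start by day 38). The tightest is day 24, so foundation pour must start by 24 − 9 = day 15.
For site survey: foundation pour (must start by day 15); electrical rough-in (must start by day 29). The most restrictive is day 15; with a 9-day duration, site survey must start by day 6.

6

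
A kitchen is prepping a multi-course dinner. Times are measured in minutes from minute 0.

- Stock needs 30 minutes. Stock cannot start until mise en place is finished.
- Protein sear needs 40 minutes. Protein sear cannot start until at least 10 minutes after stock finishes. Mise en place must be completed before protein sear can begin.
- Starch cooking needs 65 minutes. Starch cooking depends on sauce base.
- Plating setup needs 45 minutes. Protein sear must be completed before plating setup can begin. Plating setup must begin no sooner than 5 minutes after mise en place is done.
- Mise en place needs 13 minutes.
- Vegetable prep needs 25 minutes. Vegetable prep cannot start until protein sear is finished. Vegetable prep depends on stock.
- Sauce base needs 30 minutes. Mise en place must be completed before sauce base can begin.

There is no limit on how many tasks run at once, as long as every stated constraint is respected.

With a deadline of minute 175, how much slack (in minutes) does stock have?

Mise en place has no prerequisites, so it starts at minute 0 and finishes at minute 13.
After mise en place (finishes minute 13), stock can start at minute 13 and finishes at minute 43.

Working backward from the deadline:
Vegetable prep has no dependents, so it just needs to finish by minute 175. Starting by 175 − 25 = minute 150 achieves that.
Plating setup must finish by minute 175; it takes 45 minutes, so it must start by 175 − 45 = minute 130.
Protein sear has several dependents: vegetable prep (must start by minute 150); plating setup (must start by minute 130). The earliest of those limits is minute 130, so protein sear must start by 130 − 40 = minute 90.
Stock must finish in time for protein sear (must start by minute 90, minus 10-minute gap → minute 80); vegetable prep (must start by minute 150). The tightest is minute 80, so stock must start by 80 − 30 = minute 50.
So stock can start as early as minute 13 and as late as minute 50, giving 50 − 13 = 37 minutes of slack.

37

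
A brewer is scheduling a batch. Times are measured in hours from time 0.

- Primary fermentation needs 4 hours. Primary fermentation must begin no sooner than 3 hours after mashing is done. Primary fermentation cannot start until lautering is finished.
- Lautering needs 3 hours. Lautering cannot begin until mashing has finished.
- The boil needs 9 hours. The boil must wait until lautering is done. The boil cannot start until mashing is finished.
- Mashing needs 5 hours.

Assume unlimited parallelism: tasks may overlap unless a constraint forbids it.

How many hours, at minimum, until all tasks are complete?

17

Nothing blocks mashing, so it runs from hour 0 to hour 5.
Lautering waits on mashing (finishes hour 5), so it starts at hour 5 and finishes at 5 + 3 = hour 8.
For primary fermentation: mashing (finishes hour 5, plus 3-hour gap → hour 8); lautering (finishes hour 8). Taking the maximum gives a start of hour 8, and it finishes at 8 + 4 = hour 12.
The boil needs all of lautering (finishes hour 8); mashing (finishes hour 5). That puts its earliest start at hour 8; it finishes at 8 + 9 = hour 17.
All tasks are finished once the last one completes. Finish times: Mashing at 5, Lautering at 8, The boil at 17, Primary fermentation at 12. The latest is hour 17.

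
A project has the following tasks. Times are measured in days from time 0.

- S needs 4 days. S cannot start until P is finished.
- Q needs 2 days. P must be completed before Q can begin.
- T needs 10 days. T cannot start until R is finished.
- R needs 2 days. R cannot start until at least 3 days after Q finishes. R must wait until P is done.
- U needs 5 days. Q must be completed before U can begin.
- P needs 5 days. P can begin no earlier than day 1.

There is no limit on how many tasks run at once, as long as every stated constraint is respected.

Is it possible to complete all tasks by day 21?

P cannot begin until its own release at day 1. It runs from day 1 to 1 + 5 = day 6.
After P (finishes day 6), S can start at day 6 and finishes at day 10.
After P (finishes day 6), Q can start at day 6 and finishes at day 8.
U cannot begin until Q (finishes day 8). It runs from day 8 to 8 + 5 = day 13.
R cannot start until Q (finishes day 8, plus 3-day gap → day 11); P (finishes day 6). The controlling bound is day 11, so R finishes at 11 + 2 = day 13.
T cannot begin until R (finishes day 13). It runs from day 13 to 13 + 10 = day 23.
The earliest everything can be done is day 23, which is after the deadline of 21, so it is not possible.

No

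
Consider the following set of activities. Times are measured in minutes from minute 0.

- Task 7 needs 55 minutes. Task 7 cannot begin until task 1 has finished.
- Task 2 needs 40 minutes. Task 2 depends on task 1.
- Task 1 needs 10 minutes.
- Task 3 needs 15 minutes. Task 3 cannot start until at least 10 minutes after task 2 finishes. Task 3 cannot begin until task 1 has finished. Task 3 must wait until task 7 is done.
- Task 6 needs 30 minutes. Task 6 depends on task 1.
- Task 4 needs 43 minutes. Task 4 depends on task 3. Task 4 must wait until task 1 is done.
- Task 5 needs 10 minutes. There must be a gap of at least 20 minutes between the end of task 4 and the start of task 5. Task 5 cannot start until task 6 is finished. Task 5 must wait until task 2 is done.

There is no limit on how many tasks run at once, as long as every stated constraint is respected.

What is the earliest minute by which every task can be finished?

Task 1 can start immediately at minute 0; it finishes at minute 10.
Task 7 waits on task 1 (finishes minute 10), so it starts at minute 10 and finishes at 10 + 55 = minute 65.
Task 6 waits on task 1 (finishes minute 10), so it starts at minute 10 and finishes at 10 + 30 = minute 40.
Task 2 cannot begin until task 1 (finishes minute 10). It runs from minute 10 to 10 + 40 = minute 50.
Task 3 has to wait for task 2 (finishes minute 50, plus 10-minute gap → minute 60); task 1 (finishes minute 10); task 7 (finishes minute 65). The latest of these is minute 65, so task 3 runs minute 65 to 65 + 15 = minute 80.
Task 4 cannot start until task 3 (finishes minute 80); task 1 (finishes minute 10). The controlling bound is minute 80, so task 4 finishes at 80 + 43 = minute 123.
Task 5 needs all of task 4 (finishes minute 123, plus 20-minute gap → minute 143); task 6 (finishes minute 40); task 2 (finishes minute 50). That puts its earliest start at minute 143; it finishes at 143 + 10 = minute 153.
All tasks are finished once the last one completes. Finish times: Task 1 at 10, Task 2 at 50, Task 3 at 80, Task 4 at 123, Task 5 at 153, Task 6 at 40, Task 7 at 65. The latest is minute 153.

153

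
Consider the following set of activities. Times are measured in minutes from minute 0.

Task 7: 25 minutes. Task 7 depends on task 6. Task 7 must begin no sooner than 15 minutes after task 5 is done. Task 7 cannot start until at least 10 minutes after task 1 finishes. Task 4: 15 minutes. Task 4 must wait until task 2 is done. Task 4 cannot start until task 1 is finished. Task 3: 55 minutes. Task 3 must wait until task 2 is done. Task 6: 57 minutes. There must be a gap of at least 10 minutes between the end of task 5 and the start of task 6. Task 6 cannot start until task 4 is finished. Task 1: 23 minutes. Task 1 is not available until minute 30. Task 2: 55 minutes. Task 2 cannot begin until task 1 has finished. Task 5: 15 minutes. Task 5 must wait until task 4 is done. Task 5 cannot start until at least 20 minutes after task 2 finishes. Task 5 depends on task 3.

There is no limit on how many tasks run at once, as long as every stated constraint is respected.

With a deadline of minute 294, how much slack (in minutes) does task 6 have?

24

Task 1 waits on its own release at minute 30, so it starts at minute 30 and finishes at 30 + 23 = minute 53.
After task 1 (finishes minute 53), task 2 can start at minute 53 and finishes at minute 108.
Task 4 cannot start until task 2 (finishes minute 108); task 1 (finishes minute 53). The controlling bound is minute 108, so task 4 finishes at 108 + 15 = minute 123.
Task 3 cannot begin until task 2 (finishes minute 108). It runs from minute 108 to 108 + 55 = minute 163.
Task 5 has to wait for task 4 (finishes minute 123); task 2 (finishes minute 108, plus 20-minute gap → minute 128); task 3 (finishes minute 163). The latest of these is minute 163, so task 5 runs minute 163 to 163 + 15 = minute 178.
For task 6: task 5 (finishes minute 178, plus 10-minute gap → minute 188); task 4 (finishes minute 123). Taking the maximum gives a start of minute 188, and it finishes at 188 + 57 = minute 245.

Working backward from the deadline:
Task 7 must finish by minute 294; it takes 25 minutes, so it must start by 294 − 25 = minute 269.
Since task 7 (must start by minute 269) depends on it, task 6 must finish by minute 269. Backing off its 57-minute duration gives a latest start of minute 212.
So task 6 can start as early as minute 188 and as late as minute 212, giving 212 − 188 = 24 minutes of slack.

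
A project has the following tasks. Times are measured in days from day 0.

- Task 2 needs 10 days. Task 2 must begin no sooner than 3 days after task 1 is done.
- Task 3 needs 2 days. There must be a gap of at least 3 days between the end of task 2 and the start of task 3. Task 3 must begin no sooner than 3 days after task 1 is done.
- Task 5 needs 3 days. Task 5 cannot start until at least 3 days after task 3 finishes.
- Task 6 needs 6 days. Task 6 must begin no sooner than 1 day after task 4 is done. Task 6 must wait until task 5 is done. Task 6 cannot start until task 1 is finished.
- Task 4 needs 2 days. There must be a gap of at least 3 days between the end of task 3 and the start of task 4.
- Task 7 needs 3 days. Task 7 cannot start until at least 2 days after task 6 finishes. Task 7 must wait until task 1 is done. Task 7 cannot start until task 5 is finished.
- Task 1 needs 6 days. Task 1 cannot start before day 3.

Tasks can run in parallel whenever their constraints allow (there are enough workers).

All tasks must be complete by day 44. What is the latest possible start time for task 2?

Nothing follows task 7; the deadline of day 44 is its only limit. It must start by 44 − 3 = day 41.
Task 6 has to be done before task 7 (must start by day 41, minus 2-day gap → day 39). That means finishing by day 39, i.e. starting by 39 − 6 = day 33.
Since task 6 (must start by day 33, minus 1-day gap → day 32) depends on it, task 4 must finish by day 32. Backing off its 2-day duration gives a latest start of day 30.
For task 5: task 6 (must start by day 33); task 7 (must start by day 41). The most restrictive is day 33; with a 3-day duration, task 5 must start by day 30.
For task 3: task 4 (must start by day 30, minus 3-day gap → day 27); task 5 (must start by day 30, minus 3-day gap → day 27). The most restrictive is day 27; with a 2-day duration, task 3 must start by day 25.
Since task 3 (must start by day 25, minus 3-day gap → day 22) depends on it, task 2 must finish by day 22. Backing off its 10-day duration gives a latest start of day 12.

12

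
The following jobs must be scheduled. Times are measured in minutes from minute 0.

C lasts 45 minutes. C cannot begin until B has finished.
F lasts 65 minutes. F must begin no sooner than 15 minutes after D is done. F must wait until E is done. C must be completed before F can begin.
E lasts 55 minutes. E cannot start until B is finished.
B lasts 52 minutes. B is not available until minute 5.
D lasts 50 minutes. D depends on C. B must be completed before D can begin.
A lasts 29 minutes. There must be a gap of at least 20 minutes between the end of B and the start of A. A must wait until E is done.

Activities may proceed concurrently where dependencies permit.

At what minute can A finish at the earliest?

After its own release at minute 5, B can start at minute 5 and finishes at minute 57.
After B (finishes minute 57), E can start at minute 57 and finishes at minute 112.
A cannot start until B (finishes minute 57, plus 20-minute gap → minute 77); E (finishes minute 112). The controlling bound is minute 112, so A finishes at 112 + 29 = minute 141.

141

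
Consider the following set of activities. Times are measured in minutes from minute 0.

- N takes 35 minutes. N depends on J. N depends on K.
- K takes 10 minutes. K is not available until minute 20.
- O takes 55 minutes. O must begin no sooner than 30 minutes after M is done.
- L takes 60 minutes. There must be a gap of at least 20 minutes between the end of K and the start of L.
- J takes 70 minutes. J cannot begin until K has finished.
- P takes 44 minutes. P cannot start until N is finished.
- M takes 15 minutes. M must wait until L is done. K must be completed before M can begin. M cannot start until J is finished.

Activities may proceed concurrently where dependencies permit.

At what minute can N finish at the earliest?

K cannot begin until its own release at minute 20. It runs from minute 20 to 20 + 10 = minute 30.
J cannot begin until K (finishes minute 30). It runs from minute 30 to 30 + 70 = minute 100.
N has to wait for J (finishes minute 100); K (finishes minute 30). The latest of these is minute 100, so N runs minute 100 to 100 + 35 = minute 135.

135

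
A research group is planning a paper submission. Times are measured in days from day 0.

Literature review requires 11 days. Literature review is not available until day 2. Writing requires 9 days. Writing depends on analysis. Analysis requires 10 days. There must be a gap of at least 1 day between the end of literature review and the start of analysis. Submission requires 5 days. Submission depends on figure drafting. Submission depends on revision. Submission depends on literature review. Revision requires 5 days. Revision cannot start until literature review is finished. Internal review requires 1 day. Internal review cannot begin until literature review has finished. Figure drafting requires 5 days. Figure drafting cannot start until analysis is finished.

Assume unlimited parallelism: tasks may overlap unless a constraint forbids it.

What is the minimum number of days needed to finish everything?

34

Literature review cannot begin until its own release at day 2. It runs from day 2 to 2 + 11 = day 13.
Revision cannot begin until literature review (finishes day 13). It runs from day 13 to 13 + 5 = day 18.
Internal review cannot begin until literature review (finishes day 13). It runs from day 13 to 13 + 1 = day 14.
After literature review (finishes day 13, plus 1-day gap → day 14), analysis can start at day 14 and finishes at day 24.
Writing cannot begin until analysis (finishes day 24). It runs from day 24 to 24 + 9 = day 33.
Figure drafting cannot begin until analysis (finishes day 24). It runs from day 24 to 24 + 5 = day 29.
Submission cannot start until figure drafting (finishes day 29); revision (finishes day 18); literature review (finishes day 13). The controlling bound is day 29, so submission finishes at 29 + 5 = day 34.
All tasks are finished once the last one completes. Finish times: Literature review at 13, Analysis at 24, Figure drafting at 29, Writing at 33, Internal review at 14, Revision at 18, Submission at 34. The latest is day 34.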